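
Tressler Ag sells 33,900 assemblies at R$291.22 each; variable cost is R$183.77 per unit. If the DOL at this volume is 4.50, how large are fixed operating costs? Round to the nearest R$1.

Total contribution margin = 33,900 × R$107.45 = R$3,642,555.00.
Since DOL = CM ÷ EBIT, EBIT = R$3,642,555.00 ÷ 4.50 = R$809,456.67.
And FC = contribution − EBIT = R$3,642,555.00 − R$809,456.67 = R$2,833,098.

R$2,833,098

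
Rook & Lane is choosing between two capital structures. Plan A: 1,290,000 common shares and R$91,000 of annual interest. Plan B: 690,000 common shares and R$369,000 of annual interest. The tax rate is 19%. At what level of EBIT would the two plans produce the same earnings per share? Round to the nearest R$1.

Set EPS_A = EPS_B: (EBIT − R$91,000)(1 − 0.19) ÷ 1,290,000 = (EBIT − R$369,000)(1 − 0.19) ÷ 690,000.
Cancelling (1 − t) and cross-multiplying: 690,000·(EBIT − 91,000) = 1,290,000·(EBIT − 369,000).
Solving, EBIT = (369,000·1,290,000 − 91,000·690,000) / (1,290,000 − 690,000) = 413,220,000,000 / 600,000 = 688,700.00.

R$688,700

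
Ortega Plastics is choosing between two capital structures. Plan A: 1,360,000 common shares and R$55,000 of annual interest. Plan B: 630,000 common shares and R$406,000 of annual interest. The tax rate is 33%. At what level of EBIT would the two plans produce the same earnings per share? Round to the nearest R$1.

R$708,918

At indifference, (EBIT − 55,000)(1 − t)/1,360,000 = (EBIT − 406,000)(1 − t)/630,000.
Cancelling (1 − t) and cross-multiplying: 630,000·(EBIT − 55,000) = 1,360,000·(EBIT − 406,000).
Solving, EBIT = (406,000·1,360,000 − 55,000·630,000) / (1,360,000 − 630,000) = 517,510,000,000 / 730,000 = 708,917.81.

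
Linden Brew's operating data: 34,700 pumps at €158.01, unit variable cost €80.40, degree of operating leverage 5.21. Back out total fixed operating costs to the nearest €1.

€2,176,164

Contribution at this volume is 34,700 × €77.61 = €2,693,067.00.
Since DOL = CM ÷ EBIT, EBIT = €2,693,067.00 ÷ 5.21 = €516,903.45.
Fixed costs = CM − EBIT = €2,693,067.00 − €516,903.45 = €2,176,164.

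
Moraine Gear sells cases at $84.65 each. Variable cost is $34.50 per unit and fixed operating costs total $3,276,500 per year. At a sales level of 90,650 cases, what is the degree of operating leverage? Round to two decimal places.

3.58

Contribution at this volume is 90,650 × $50.15 = $4,546,097.50.
EBIT = $4,546,097.50 − $3,276,500 = $1,269,597.50.
Degree of operating leverage = $4,546,097.50 / $1,269,597.50 = 3.5807.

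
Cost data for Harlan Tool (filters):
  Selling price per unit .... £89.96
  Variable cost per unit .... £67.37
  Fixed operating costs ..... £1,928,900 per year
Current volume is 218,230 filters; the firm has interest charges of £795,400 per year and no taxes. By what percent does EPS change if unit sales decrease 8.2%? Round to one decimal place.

Total contribution margin = 218,230 × £22.59 = £4,929,815.70.
EBIT = £4,929,815.70 − £1,928,900 = £3,000,915.70.
Interest = £795,400.00, so EBIT − I = £2,205,515.70.
DCL = total CM / (EBIT − I) = £4,929,815.70 / £2,205,515.70 = 2.2352.
%ΔEPS = DCL × %ΔSales = 2.2352 × -8.2% = -18.3%.

-18.3%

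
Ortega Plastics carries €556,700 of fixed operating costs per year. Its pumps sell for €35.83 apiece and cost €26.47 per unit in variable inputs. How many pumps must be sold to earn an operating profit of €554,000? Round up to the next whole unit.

Each unit contributes €35.83 − €26.47 = €9.36.
Need Q such that Q × €9.36 − €556,700 = €554,000, i.e. Q = €1,110,700 / €9.36 = 118,664.53 → 118,665.

118,665 pumps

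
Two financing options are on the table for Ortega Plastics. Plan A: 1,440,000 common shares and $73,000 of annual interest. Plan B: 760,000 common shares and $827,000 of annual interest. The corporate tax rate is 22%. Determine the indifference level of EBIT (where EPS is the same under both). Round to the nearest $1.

$1,669,706

Set EPS_A = EPS_B: (EBIT − $73,000)(1 − 0.22) ÷ 1,440,000 = (EBIT − $827,000)(1 − 0.22) ÷ 760,000.
Cancelling (1 − t) and cross-multiplying: 760,000·(EBIT − 73,000) = 1,440,000·(EBIT − 827,000).
Solving, EBIT = (827,000·1,440,000 − 73,000·760,000) / (1,440,000 − 760,000) = 1,135,400,000,000 / 680,000 = 1,669,705.88.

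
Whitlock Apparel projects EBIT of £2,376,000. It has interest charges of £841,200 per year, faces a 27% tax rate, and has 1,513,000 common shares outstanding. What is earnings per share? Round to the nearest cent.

£0.74

Pre-tax income = £2,376,000 − £841,200.00 = £1,534,800.00.
Net income = £1,534,800.00 × (1 − 0.27) = £1,120,404.00.
Per share: £1,120,404.00 / 1,513,000 shares = £0.74.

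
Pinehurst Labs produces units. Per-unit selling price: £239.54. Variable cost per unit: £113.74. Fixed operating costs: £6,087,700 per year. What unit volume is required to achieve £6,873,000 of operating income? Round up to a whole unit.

Contribution margin per unit = £239.54 − £113.74 = £125.80.
Need Q such that Q × £125.80 − £6,087,700 = £6,873,000, i.e. Q = £12,960,700 / £125.80 = 103,026.23 → 103,027.

103,027 units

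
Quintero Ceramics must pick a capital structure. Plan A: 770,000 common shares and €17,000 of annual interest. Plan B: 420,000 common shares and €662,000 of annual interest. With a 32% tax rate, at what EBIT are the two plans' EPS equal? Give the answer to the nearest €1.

At indifference, (EBIT − 17,000)(1 − t)/770,000 = (EBIT − 662,000)(1 − t)/420,000.
The (1 − t) factor cancels: (EBIT − 17,000) × 420,000 = (EBIT − 662,000) × 770,000.
Solving, EBIT = (662,000·770,000 − 17,000·420,000) / (770,000 − 420,000) = 502,600,000,000 / 350,000 = 1,436,000.00.

€1,436,000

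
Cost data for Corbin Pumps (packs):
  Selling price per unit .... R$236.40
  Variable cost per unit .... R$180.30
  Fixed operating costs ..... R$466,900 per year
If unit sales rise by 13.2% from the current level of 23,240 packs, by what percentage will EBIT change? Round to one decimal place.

Total contribution margin = 23,240 × R$56.10 = R$1,303,764.00.
EBIT = R$1,303,764.00 − R$466,900 = R$836,864.00.
Degree of operating leverage = R$1,303,764.00 / R$836,864.00 = 1.5579.
%ΔEBIT = DOL × %ΔSales = 1.5579 × +13.2% = +20.6%.

+20.6%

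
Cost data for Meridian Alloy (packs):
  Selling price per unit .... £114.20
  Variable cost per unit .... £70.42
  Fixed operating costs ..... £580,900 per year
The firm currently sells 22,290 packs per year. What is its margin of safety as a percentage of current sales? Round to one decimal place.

40.5%

Contribution margin per unit = £114.20 − £70.42 = £43.78. Break-even units = £580,900 ÷ £43.78 = 13,268.62; break-even revenue = 13,268.62 × £114.20 = £1,515,275.93.
Actual sales revenue = 22,290 × £114.20 = £2,545,518.00.
Margin of safety = (£2,545,518.00 − £1,515,275.93) ÷ £2,545,518.00 = 40.5%.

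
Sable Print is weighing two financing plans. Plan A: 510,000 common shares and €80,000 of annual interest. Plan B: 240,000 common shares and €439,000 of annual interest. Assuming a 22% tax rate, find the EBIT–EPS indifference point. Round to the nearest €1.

Set EPS_A = EPS_B: (EBIT − €80,000)(1 − 0.22) ÷ 510,000 = (EBIT − €439,000)(1 − 0.22) ÷ 240,000.
Cancelling (1 − t) and cross-multiplying: 240,000·(EBIT − 80,000) = 510,000·(EBIT − 439,000).
Solving, EBIT = (439,000·510,000 − 80,000·240,000) / (510,000 − 240,000) = 204,690,000,000 / 270,000 = 758,111.11.

€758,111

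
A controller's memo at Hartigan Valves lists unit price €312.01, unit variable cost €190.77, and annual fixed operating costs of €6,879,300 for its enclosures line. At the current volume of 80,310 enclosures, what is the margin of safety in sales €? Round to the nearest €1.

Unit CM = price − variable cost = €312.01 − €190.77 = €121.24. Break-even units = €6,879,300 ÷ €121.24 = 56,741.17; break-even revenue = 56,741.17 × €312.01 = €17,703,813.87.
Actual sales revenue = 80,310 × €312.01 = €25,057,523.10.
Margin of safety = €25,057,523.10 − €17,703,813.87 = €7,353,709.

€7,353,709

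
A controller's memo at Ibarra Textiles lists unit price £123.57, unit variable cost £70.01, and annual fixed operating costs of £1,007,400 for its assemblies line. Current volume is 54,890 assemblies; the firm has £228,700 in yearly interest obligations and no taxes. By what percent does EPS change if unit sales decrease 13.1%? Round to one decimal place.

Contribution at this volume is 54,890 × £53.56 = £2,939,908.40.
Subtracting fixed costs: EBIT = £2,939,908.40 − £1,007,400 = £1,932,508.40.
Interest = £228,700.00, so EBIT − I = £1,703,808.40.
Degree of combined leverage = contribution ÷ (EBIT − I) = £2,939,908.40 ÷ £1,703,808.40 = 1.7255.
EPS therefore changes by 1.7255 × (-13.1%) = -22.6%.

-22.6%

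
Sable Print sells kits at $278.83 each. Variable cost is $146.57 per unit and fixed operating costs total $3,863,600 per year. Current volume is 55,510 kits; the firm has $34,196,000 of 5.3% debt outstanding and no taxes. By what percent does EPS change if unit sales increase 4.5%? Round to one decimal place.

+19.8%

Contribution at this volume is 55,510 × $132.26 = $7,341,752.60.
EBIT = $7,341,752.60 − $3,863,600 = $3,478,152.60.
After interest of $1,812,388.00, pre-tax earnings = $1,665,764.60.
DCL = total CM / (EBIT − I) = $7,341,752.60 / $1,665,764.60 = 4.4074.
EPS therefore changes by 4.4074 × (+4.5%) = +19.8%.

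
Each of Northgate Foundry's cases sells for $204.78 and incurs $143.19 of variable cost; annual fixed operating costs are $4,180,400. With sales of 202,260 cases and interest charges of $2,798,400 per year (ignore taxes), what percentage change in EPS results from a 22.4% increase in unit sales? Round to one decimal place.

At 202,260 units, contribution = 202,260 × $61.59 = $12,457,193.40.
Subtracting fixed costs: EBIT = $12,457,193.40 − $4,180,400 = $8,276,793.40.
Interest = $2,798,400.00, so EBIT − I = $5,478,393.40.
DCL = total CM / (EBIT − I) = $12,457,193.40 / $5,478,393.40 = 2.2739.
%ΔEPS = DCL × %ΔSales = 2.2739 × +22.4% = +50.9%.

+50.9%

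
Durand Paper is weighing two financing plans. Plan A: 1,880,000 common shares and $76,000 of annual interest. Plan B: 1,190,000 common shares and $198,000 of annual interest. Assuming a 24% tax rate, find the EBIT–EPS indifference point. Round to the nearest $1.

$408,406

At indifference, (EBIT − 76,000)(1 − t)/1,880,000 = (EBIT − 198,000)(1 − t)/1,190,000.
The (1 − t) factor cancels: (EBIT − 76,000) × 1,190,000 = (EBIT − 198,000) × 1,880,000.
EBIT × (1,880,000 − 1,190,000) = 198,000 × 1,880,000 − 76,000 × 1,190,000 = 281,800,000,000, so EBIT = 281,800,000,000 ÷ 690,000 = 408,405.80.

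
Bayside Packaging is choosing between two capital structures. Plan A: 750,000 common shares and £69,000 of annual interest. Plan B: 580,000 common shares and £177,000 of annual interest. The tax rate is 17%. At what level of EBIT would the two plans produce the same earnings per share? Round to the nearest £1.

At indifference, (EBIT − 69,000)(1 − t)/750,000 = (EBIT − 177,000)(1 − t)/580,000.
Cancelling (1 − t) and cross-multiplying: 580,000·(EBIT − 69,000) = 750,000·(EBIT − 177,000).
EBIT × (750,000 − 580,000) = 177,000 × 750,000 − 69,000 × 580,000 = 92,730,000,000, so EBIT = 92,730,000,000 ÷ 170,000 = 545,470.59.

£545,471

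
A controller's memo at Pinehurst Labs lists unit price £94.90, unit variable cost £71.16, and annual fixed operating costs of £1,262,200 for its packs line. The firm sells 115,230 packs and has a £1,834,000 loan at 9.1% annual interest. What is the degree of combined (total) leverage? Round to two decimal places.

2.09

Total contribution margin = 115,230 × £23.74 = £2,735,560.20.
EBIT = £2,735,560.20 − £1,262,200 = £1,473,360.20. Interest = £166,894.00, so EBIT − I = £1,306,466.20.
DCL = contribution ÷ (EBIT − I) = £2,735,560.20 ÷ £1,306,466.20 = 2.0939.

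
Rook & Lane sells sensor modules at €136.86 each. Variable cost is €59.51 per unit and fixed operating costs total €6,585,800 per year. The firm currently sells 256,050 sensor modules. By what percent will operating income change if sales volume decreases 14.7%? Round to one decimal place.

-22.0%

Contribution at this volume is 256,050 × €77.35 = €19,805,467.50.
EBIT = €19,805,467.50 − €6,585,800 = €13,219,667.50.
DOL = contribution ÷ EBIT = €19,805,467.50 ÷ €13,219,667.50 = 1.4982.
So EBIT moves 1.4982 × (-14.7%) = -22.0%.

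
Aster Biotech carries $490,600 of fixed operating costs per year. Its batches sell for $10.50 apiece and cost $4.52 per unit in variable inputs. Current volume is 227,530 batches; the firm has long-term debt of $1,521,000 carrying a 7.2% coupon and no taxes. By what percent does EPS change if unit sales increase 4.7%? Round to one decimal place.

+8.4%

Total contribution margin = 227,530 × $5.98 = $1,360,629.40.
EBIT = $1,360,629.40 − $490,600 = $870,029.40.
After interest of $109,512.00, pre-tax earnings = $760,517.40.
DCL = total CM / (EBIT − I) = $1,360,629.40 / $760,517.40 = 1.7891.
%ΔEPS = DCL × %ΔSales = 1.7891 × +4.7% = +8.4%.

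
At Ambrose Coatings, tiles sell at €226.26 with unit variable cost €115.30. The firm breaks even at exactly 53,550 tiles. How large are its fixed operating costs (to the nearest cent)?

Contribution margin per unit = €226.26 − €115.30 = €110.96.
Since BE = FC / CM, FC = 53,550 × €110.96 = €5,941,908.00.

€5,941,908.00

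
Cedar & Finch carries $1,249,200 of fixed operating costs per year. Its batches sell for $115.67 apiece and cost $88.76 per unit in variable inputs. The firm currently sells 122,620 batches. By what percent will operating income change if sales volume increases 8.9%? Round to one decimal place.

+14.3%

At 122,620 units, contribution = 122,620 × $26.91 = $3,299,704.20.
Subtracting fixed costs: EBIT = $3,299,704.20 − $1,249,200 = $2,050,504.20.
DOL = contribution ÷ EBIT = $3,299,704.20 ÷ $2,050,504.20 = 1.6092.
%ΔEBIT = DOL × %ΔSales = 1.6092 × +8.9% = +14.3%.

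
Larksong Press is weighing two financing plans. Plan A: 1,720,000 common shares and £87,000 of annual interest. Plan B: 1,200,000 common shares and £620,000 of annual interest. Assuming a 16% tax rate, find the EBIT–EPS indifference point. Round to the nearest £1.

At indifference, (EBIT − 87,000)(1 − t)/1,720,000 = (EBIT − 620,000)(1 − t)/1,200,000.
Cancelling (1 − t) and cross-multiplying: 1,200,000·(EBIT − 87,000) = 1,720,000·(EBIT − 620,000).
EBIT × (1,720,000 − 1,200,000) = 620,000 × 1,720,000 − 87,000 × 1,200,000 = 962,000,000,000, so EBIT = 962,000,000,000 ÷ 520,000 = 1,850,000.00.

£1,850,000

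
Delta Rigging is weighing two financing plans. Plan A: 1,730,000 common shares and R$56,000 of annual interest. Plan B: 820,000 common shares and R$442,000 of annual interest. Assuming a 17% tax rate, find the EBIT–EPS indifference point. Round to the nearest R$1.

R$789,824

Set EPS_A = EPS_B: (EBIT − R$56,000)(1 − 0.17) ÷ 1,730,000 = (EBIT − R$442,000)(1 − 0.17) ÷ 820,000.
Cancelling (1 − t) and cross-multiplying: 820,000·(EBIT − 56,000) = 1,730,000·(EBIT − 442,000).
EBIT × (1,730,000 − 820,000) = 442,000 × 1,730,000 − 56,000 × 820,000 = 718,740,000,000, so EBIT = 718,740,000,000 ÷ 910,000 = 789,824.18.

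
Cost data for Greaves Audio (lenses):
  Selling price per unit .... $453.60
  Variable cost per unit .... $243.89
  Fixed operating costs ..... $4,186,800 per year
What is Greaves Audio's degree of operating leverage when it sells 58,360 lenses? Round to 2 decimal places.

Total contribution margin = 58,360 × $209.71 = $12,238,675.60.
EBIT = $12,238,675.60 − $4,186,800 = $8,051,875.60.
DOL = contribution ÷ EBIT = $12,238,675.60 ÷ $8,051,875.60 = 1.5200.

1.52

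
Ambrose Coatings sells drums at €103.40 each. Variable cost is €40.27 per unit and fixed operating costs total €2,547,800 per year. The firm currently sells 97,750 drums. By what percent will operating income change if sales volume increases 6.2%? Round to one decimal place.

At 97,750 units, contribution = 97,750 × €63.13 = €6,170,957.50.
Subtracting fixed costs: EBIT = €6,170,957.50 − €2,547,800 = €3,623,157.50.
So DOL = total CM / EBIT = €6,170,957.50 / €3,623,157.50 = 1.7032.
So EBIT moves 1.7032 × (+6.2%) = +10.6%.

+10.6%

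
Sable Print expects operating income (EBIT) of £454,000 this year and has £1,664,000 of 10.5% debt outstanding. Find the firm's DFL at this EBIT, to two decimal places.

1.63

Interest = £174,720.00.
Degree of financial leverage = EBIT / (EBIT − interest) = £454,000 / £279,280.00 = 1.6256.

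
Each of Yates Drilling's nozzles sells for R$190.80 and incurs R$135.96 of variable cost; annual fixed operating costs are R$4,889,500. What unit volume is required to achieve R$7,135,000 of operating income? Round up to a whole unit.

Each unit contributes R$190.80 − R$135.96 = R$54.84.
Required volume = (fixed costs + target profit) ÷ CM = (R$4,889,500 + R$7,135,000) ÷ R$54.84 = 219,265.13, so 219,266 nozzles.

219,266 nozzles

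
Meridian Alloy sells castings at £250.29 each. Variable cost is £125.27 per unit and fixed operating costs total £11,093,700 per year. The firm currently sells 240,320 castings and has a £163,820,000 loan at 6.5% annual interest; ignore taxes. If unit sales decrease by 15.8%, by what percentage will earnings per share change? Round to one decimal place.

Total contribution margin = 240,320 × £125.02 = £30,044,806.40.
EBIT = £30,044,806.40 − £11,093,700 = £18,951,106.40.
After interest of £10,648,300.00, pre-tax earnings = £8,302,806.40.
DCL = total CM / (EBIT − I) = £30,044,806.40 / £8,302,806.40 = 3.6186.
EPS therefore changes by 3.6186 × (-15.8%) = -57.2%.

-57.2%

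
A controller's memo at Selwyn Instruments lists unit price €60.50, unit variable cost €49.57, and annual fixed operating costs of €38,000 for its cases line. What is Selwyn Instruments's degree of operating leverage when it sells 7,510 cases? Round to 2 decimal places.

Contribution at this volume is 7,510 × €10.93 = €82,084.30.
Operating income = contribution − fixed costs = €82,084.30 − €38,000 = €44,084.30.
So DOL = total CM / EBIT = €82,084.30 / €44,084.30 = 1.8620.

1.86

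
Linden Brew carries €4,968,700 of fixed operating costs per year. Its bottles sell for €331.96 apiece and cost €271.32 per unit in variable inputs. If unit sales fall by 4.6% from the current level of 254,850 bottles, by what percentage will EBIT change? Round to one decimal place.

-6.8%

Total contribution margin = 254,850 × €60.64 = €15,454,104.00.
Operating income = contribution − fixed costs = €15,454,104.00 − €4,968,700 = €10,485,404.00.
Degree of operating leverage = €15,454,104.00 / €10,485,404.00 = 1.4739.
So EBIT moves 1.4739 × (-4.6%) = -6.8%.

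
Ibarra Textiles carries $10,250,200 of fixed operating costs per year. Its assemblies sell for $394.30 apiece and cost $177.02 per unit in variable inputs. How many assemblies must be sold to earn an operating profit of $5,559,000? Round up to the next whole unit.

72,760 assemblies

Contribution margin per unit = $394.30 − $177.02 = $217.28.
Units = (FC + target) / CM = ($10,250,200 + $5,559,000) / $217.28 = 72,759.57, so 72,760 assemblies.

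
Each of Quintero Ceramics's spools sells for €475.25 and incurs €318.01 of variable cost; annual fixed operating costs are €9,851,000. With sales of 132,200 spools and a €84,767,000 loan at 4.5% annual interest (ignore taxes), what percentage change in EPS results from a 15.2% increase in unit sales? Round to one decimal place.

+44.4%

Total contribution margin = 132,200 × €157.24 = €20,787,128.00.
EBIT = €20,787,128.00 − €9,851,000 = €10,936,128.00.
After interest of €3,814,515.00, pre-tax earnings = €7,121,613.00.
DCL = total CM / (EBIT − I) = €20,787,128.00 / €7,121,613.00 = 2.9189.
%ΔEPS = DCL × %ΔSales = 2.9189 × +15.2% = +44.4%.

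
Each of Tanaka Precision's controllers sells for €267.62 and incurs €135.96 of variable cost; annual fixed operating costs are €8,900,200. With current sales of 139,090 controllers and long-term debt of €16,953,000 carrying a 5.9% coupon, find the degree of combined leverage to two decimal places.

Total contribution margin = 139,090 × €131.66 = €18,312,589.40.
Subtracting fixed costs: EBIT = €18,312,589.40 − €8,900,200 = €9,412,389.40. Interest = €1,000,227.00, so EBIT − I = €8,412,162.40.
Degree of total leverage = total CM / (EBIT − interest) = €18,312,589.40 / €8,412,162.40 = 2.1769.

2.18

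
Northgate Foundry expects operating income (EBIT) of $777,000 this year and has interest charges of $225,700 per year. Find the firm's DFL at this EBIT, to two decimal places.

1.41

Interest = $225,700.00.
DFL = EBIT ÷ (EBIT − I) = $777,000 ÷ ($777,000 − $225,700.00) = $777,000 ÷ $551,300.00 = 1.4094.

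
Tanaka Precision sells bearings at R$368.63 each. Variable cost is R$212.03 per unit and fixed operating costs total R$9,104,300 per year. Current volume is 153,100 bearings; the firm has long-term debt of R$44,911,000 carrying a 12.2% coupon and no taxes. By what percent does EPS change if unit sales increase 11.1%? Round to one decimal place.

+28.3%

At 153,100 units, contribution = 153,100 × R$156.60 = R$23,975,460.00.
Operating income = contribution − fixed costs = R$23,975,460.00 − R$9,104,300 = R$14,871,160.00.
After interest of R$5,479,142.00, pre-tax earnings = R$9,392,018.00.
DCL = total CM / (EBIT − I) = R$23,975,460.00 / R$9,392,018.00 = 2.5527.
EPS therefore changes by 2.5527 × (+11.1%) = +28.3%.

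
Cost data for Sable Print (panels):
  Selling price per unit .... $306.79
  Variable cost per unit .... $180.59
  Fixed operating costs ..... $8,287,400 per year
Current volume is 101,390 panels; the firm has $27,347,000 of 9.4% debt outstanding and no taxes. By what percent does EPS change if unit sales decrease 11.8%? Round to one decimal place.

At 101,390 units, contribution = 101,390 × $126.20 = $12,795,418.00.
Subtracting fixed costs: EBIT = $12,795,418.00 − $8,287,400 = $4,508,018.00.
After interest of $2,570,618.00, pre-tax earnings = $1,937,400.00.
DCL = total CM / (EBIT − I) = $12,795,418.00 / $1,937,400.00 = 6.6044.
%ΔEPS = DCL × %ΔSales = 6.6044 × -11.8% = -77.9%.

-77.9%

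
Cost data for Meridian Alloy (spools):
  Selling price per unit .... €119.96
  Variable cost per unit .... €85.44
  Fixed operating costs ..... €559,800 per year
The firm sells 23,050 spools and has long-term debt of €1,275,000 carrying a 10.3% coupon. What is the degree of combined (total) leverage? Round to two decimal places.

Contribution at this volume is 23,050 × €34.52 = €795,686.00.
Subtracting fixed costs: EBIT = €795,686.00 − €559,800 = €235,886.00. Interest = €131,325.00.
DOL = €795,686.00 ÷ €235,886.00 = 3.3732; DFL = €235,886.00 ÷ €104,561.00 = 2.2560.
DCL = DOL × DFL = 3.3732 × 2.2560 = 7.6099.

7.61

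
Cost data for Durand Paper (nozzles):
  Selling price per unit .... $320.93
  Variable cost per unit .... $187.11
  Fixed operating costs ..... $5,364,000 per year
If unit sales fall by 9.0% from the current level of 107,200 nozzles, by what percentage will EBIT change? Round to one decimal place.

-14.4%

Contribution at this volume is 107,200 × $133.82 = $14,345,504.00.
Operating income = contribution − fixed costs = $14,345,504.00 − $5,364,000 = $8,981,504.00.
Degree of operating leverage = $14,345,504.00 / $8,981,504.00 = 1.5972.
%ΔEBIT = DOL × %ΔSales = 1.5972 × -9.0% = -14.4%.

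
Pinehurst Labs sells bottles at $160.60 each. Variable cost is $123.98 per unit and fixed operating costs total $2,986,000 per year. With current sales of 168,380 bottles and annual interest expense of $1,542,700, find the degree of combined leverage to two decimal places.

Contribution at this volume is 168,380 × $36.62 = $6,166,075.60.
Subtracting fixed costs: EBIT = $6,166,075.60 − $2,986,000 = $3,180,075.60. Interest = $1,542,700.00, so EBIT − I = $1,637,375.60.
Degree of total leverage = total CM / (EBIT − interest) = $6,166,075.60 / $1,637,375.60 = 3.7658.

3.77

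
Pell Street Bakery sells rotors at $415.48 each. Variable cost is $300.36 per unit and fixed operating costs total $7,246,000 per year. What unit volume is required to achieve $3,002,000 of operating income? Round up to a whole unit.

Contribution margin per unit = $415.48 − $300.36 = $115.12.
Need Q such that Q × $115.12 − $7,246,000 = $3,002,000, i.e. Q = $10,248,000 / $115.12 = 89,020.15 → 89,021.

89,021 rotors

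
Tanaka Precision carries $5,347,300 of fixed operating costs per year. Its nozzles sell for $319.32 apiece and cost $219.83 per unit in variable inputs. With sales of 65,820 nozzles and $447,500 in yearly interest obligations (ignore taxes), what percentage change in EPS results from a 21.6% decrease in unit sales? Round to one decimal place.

-187.7%

At 65,820 units, contribution = 65,820 × $99.49 = $6,548,431.80.
EBIT = $6,548,431.80 − $5,347,300 = $1,201,131.80.
After interest of $447,500.00, pre-tax earnings = $753,631.80.
DCL = total CM / (EBIT − I) = $6,548,431.80 / $753,631.80 = 8.6892.
EPS therefore changes by 8.6892 × (-21.6%) = -187.7%.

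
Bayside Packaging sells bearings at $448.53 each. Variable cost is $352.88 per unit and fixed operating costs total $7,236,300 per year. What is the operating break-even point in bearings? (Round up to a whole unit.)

Contribution margin per unit = $448.53 − $352.88 = $95.65.
Break-even volume = fixed costs ÷ CM per unit = $7,236,300 ÷ $95.65 = 75,653.95, so 75,654 bearings.

75,654 bearings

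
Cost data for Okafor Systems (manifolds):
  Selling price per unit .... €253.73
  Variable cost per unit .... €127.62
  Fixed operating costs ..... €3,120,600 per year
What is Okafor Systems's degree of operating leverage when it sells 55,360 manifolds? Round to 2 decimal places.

1.81

Contribution at this volume is 55,360 × €126.11 = €6,981,449.60.
Operating income = contribution − fixed costs = €6,981,449.60 − €3,120,600 = €3,860,849.60.
So DOL = total CM / EBIT = €6,981,449.60 / €3,860,849.60 = 1.8083.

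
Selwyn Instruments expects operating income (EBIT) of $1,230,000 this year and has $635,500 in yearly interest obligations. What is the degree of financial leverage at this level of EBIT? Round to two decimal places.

Interest = $635,500.00.
Degree of financial leverage = EBIT / (EBIT − interest) = $1,230,000 / $594,500.00 = 2.0690.

2.07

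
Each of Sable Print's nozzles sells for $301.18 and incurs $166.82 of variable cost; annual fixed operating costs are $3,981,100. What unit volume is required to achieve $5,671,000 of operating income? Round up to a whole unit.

Contribution margin per unit = $301.18 − $166.82 = $134.36.
Need Q such that Q × $134.36 − $3,981,100 = $5,671,000, i.e. Q = $9,652,100 / $134.36 = 71,837.60 → 71,838.

71,838 nozzles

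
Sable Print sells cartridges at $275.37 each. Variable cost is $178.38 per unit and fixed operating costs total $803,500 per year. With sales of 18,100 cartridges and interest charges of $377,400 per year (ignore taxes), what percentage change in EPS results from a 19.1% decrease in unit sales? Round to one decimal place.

At 18,100 units, contribution = 18,100 × $96.99 = $1,755,519.00.
Subtracting fixed costs: EBIT = $1,755,519.00 − $803,500 = $952,019.00.
After interest of $377,400.00, pre-tax earnings = $574,619.00.
DCL = total CM / (EBIT − I) = $1,755,519.00 / $574,619.00 = 3.0551.
%ΔEPS = DCL × %ΔSales = 3.0551 × -19.1% = -58.4%.

-58.4%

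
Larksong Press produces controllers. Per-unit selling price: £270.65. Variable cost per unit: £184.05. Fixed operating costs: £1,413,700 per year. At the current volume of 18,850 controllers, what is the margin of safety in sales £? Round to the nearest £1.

Contribution margin per unit = £270.65 − £184.05 = £86.60. Break-even units = £1,413,700 ÷ £86.60 = 16,324.48; break-even revenue = 16,324.48 × £270.65 = £4,418,220.61.
Actual sales revenue = 18,850 × £270.65 = £5,101,752.50.
Margin of safety = £5,101,752.50 − £4,418,220.61 = £683,532.

£683,532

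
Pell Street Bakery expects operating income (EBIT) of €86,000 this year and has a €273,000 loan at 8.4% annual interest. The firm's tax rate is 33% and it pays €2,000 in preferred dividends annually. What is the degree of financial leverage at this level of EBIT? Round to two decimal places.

1.43

Interest = €22,932.00.
Pre-tax preferred-dividend burden = €2,000 ÷ (1 − 0.33) = €2,985.07.
DFL = EBIT ÷ [EBIT − I − D_p/(1−t)] = €86,000 ÷ [€86,000 − €22,932.00 − €2,985.07] = €86,000 ÷ €60,082.93 = 1.4314.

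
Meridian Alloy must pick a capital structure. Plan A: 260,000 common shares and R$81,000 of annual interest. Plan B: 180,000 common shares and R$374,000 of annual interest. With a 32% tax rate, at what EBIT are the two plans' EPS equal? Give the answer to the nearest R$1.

R$1,033,250

At indifference, (EBIT − 81,000)(1 − t)/260,000 = (EBIT − 374,000)(1 − t)/180,000.
The (1 − t) factor cancels: (EBIT − 81,000) × 180,000 = (EBIT − 374,000) × 260,000.
EBIT × (260,000 − 180,000) = 374,000 × 260,000 − 81,000 × 180,000 = 82,660,000,000, so EBIT = 82,660,000,000 ÷ 80,000 = 1,033,250.00.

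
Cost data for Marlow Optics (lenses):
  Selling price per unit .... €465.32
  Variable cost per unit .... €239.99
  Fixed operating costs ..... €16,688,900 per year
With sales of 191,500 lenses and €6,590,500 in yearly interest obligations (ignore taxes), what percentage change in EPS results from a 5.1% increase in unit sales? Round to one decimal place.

+11.1%

Contribution at this volume is 191,500 × €225.33 = €43,150,695.00.
Operating income = contribution − fixed costs = €43,150,695.00 − €16,688,900 = €26,461,795.00.
After interest of €6,590,500.00, pre-tax earnings = €19,871,295.00.
DCL = total CM / (EBIT − I) = €43,150,695.00 / €19,871,295.00 = 2.1715.
%ΔEPS = DCL × %ΔSales = 2.1715 × +5.1% = +11.1%.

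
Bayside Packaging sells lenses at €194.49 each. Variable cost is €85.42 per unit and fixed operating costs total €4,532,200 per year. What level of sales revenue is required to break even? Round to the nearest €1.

€8,081,668

CM per unit = €194.49 − €85.42 = €109.07; CM ratio = €109.07 / €194.49 = 0.5608.
Break-even revenue = fixed costs × price ÷ CM = €4,532,200 × €194.49 ÷ €109.07 = €8,081,668.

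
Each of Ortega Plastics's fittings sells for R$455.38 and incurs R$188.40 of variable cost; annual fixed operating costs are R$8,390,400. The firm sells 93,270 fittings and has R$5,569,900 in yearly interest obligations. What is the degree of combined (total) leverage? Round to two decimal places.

At 93,270 units, contribution = 93,270 × R$266.98 = R$24,901,224.60.
Operating income = contribution − fixed costs = R$24,901,224.60 − R$8,390,400 = R$16,510,824.60. Interest = R$5,569,900.00, so EBIT − I = R$10,940,924.60.
DCL = contribution ÷ (EBIT − I) = R$24,901,224.60 ÷ R$10,940,924.60 = 2.2760.

2.28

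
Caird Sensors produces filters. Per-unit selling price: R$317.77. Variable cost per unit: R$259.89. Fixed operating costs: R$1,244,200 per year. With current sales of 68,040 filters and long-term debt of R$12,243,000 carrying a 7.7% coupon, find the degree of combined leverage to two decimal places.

2.25

At 68,040 units, contribution = 68,040 × R$57.88 = R$3,938,155.20.
Operating income = contribution − fixed costs = R$3,938,155.20 − R$1,244,200 = R$2,693,955.20. Interest = R$942,711.00, so EBIT − I = R$1,751,244.20.
DCL = contribution ÷ (EBIT − I) = R$3,938,155.20 ÷ R$1,751,244.20 = 2.2488.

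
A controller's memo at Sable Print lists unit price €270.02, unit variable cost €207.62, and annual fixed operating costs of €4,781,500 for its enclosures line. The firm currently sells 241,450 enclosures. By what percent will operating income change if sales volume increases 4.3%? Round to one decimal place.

At 241,450 units, contribution = 241,450 × €62.40 = €15,066,480.00.
Subtracting fixed costs: EBIT = €15,066,480.00 − €4,781,500 = €10,284,980.00.
So DOL = total CM / EBIT = €15,066,480.00 / €10,284,980.00 = 1.4649.
So EBIT moves 1.4649 × (+4.3%) = +6.3%.

+6.3%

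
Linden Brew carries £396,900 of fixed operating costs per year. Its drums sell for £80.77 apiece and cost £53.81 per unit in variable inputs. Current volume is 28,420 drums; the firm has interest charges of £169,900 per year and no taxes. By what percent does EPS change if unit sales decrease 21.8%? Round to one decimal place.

-83.8%

Contribution at this volume is 28,420 × £26.96 = £766,203.20.
Subtracting fixed costs: EBIT = £766,203.20 − £396,900 = £369,303.20.
After interest of £169,900.00, pre-tax earnings = £199,403.20.
Degree of combined leverage = contribution ÷ (EBIT − I) = £766,203.20 ÷ £199,403.20 = 3.8425.
EPS therefore changes by 3.8425 × (-21.8%) = -83.8%.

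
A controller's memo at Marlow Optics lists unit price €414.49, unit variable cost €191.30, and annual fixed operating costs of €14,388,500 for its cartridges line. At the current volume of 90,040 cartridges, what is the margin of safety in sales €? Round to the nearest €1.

Unit CM = price − variable cost = €414.49 − €191.30 = €223.19. Break-even units = €14,388,500 ÷ €223.19 = 64,467.49; break-even revenue = 64,467.49 × €414.49 = €26,721,131.61.
Actual sales revenue = 90,040 × €414.49 = €37,320,679.60.
Margin of safety = €37,320,679.60 − €26,721,131.61 = €10,599,548.

€10,599,548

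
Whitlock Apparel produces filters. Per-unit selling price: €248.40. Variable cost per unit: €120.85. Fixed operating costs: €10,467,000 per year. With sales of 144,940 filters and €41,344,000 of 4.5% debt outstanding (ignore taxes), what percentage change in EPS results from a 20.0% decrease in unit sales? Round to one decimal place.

Contribution at this volume is 144,940 × €127.55 = €18,487,097.00.
EBIT = €18,487,097.00 − €10,467,000 = €8,020,097.00.
After interest of €1,860,480.00, pre-tax earnings = €6,159,617.00.
DCL = total CM / (EBIT − I) = €18,487,097.00 / €6,159,617.00 = 3.0013.
EPS therefore changes by 3.0013 × (-20.0%) = -60.0%.

-60.0%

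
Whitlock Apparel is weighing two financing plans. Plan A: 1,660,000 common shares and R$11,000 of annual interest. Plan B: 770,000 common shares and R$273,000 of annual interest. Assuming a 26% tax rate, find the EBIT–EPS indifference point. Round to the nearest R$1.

At indifference, (EBIT − 11,000)(1 − t)/1,660,000 = (EBIT − 273,000)(1 − t)/770,000.
The (1 − t) factor cancels: (EBIT − 11,000) × 770,000 = (EBIT − 273,000) × 1,660,000.
Solving, EBIT = (273,000·1,660,000 − 11,000·770,000) / (1,660,000 − 770,000) = 444,710,000,000 / 890,000 = 499,674.16.

R$499,674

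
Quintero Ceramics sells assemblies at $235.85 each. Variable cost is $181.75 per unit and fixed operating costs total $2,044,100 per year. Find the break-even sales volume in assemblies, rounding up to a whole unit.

37,784 assemblies

Unit CM = price − variable cost = $235.85 − $181.75 = $54.10.
Break-even Q = $2,044,100 / $54.10 = 37,783.73 → 37,784 assemblies.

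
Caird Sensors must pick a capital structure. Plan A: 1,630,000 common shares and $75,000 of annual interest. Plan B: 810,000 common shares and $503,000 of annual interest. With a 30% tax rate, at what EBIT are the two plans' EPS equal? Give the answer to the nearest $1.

Set EPS_A = EPS_B: (EBIT − $75,000)(1 − 0.30) ÷ 1,630,000 = (EBIT − $503,000)(1 − 0.30) ÷ 810,000.
The (1 − t) factor cancels: (EBIT − 75,000) × 810,000 = (EBIT − 503,000) × 1,630,000.
EBIT × (1,630,000 − 810,000) = 503,000 × 1,630,000 − 75,000 × 810,000 = 759,140,000,000, so EBIT = 759,140,000,000 ÷ 820,000 = 925,780.49.

$925,780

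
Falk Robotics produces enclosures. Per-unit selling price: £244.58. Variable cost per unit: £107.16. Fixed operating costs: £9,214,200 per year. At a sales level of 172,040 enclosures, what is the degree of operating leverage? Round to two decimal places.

Contribution at this volume is 172,040 × £137.42 = £23,641,736.80.
Subtracting fixed costs: EBIT = £23,641,736.80 − £9,214,200 = £14,427,536.80.
DOL = contribution ÷ EBIT = £23,641,736.80 ÷ £14,427,536.80 = 1.6387.

1.64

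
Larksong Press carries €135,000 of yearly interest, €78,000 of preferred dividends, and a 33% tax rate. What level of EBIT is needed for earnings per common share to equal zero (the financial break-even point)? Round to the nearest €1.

Preferred dividends are paid after tax, so their pre-tax equivalent is €78,000 ÷ (1 − 0.33) = €116,417.91.
Financial break-even EBIT = interest + D_p ÷ (1 − t) = €135,000 + €116,417.91 = €251,417.91.

€251,418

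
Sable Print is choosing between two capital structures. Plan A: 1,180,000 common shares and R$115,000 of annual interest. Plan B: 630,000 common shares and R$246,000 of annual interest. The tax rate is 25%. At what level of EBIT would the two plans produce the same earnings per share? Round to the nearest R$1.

R$396,055

At indifference, (EBIT − 115,000)(1 − t)/1,180,000 = (EBIT − 246,000)(1 − t)/630,000.
Cancelling (1 − t) and cross-multiplying: 630,000·(EBIT − 115,000) = 1,180,000·(EBIT − 246,000).
Solving, EBIT = (246,000·1,180,000 − 115,000·630,000) / (1,180,000 − 630,000) = 217,830,000,000 / 550,000 = 396,054.55.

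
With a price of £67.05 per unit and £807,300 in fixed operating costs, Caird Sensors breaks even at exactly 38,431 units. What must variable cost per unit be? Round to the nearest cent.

At break-even, FC = Q × (P − VC), so P − VC = £807,300 ÷ 38,431 = £21.0065.
Variable cost per unit = £67.05 − £21.0065 = £46.04.

£46.04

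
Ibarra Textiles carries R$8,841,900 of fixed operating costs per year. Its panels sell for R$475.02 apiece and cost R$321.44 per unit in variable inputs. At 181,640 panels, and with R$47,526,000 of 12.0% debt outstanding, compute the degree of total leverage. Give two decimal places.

2.09

At 181,640 units, contribution = 181,640 × R$153.58 = R$27,896,271.20.
Subtracting fixed costs: EBIT = R$27,896,271.20 − R$8,841,900 = R$19,054,371.20. Interest = R$5,703,120.00.
DOL = R$27,896,271.20 ÷ R$19,054,371.20 = 1.4640; DFL = R$19,054,371.20 ÷ R$13,351,251.20 = 1.4272.
DCL = DOL × DFL = 1.4640 × 1.4272 = 2.0894.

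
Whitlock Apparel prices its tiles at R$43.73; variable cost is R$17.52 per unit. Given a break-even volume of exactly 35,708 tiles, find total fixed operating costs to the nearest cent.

Contribution margin per unit = R$43.73 − R$17.52 = R$26.21.
Fixed costs = break-even units × CM = 35,708 × R$26.21 = R$935,906.68.

R$935,906.68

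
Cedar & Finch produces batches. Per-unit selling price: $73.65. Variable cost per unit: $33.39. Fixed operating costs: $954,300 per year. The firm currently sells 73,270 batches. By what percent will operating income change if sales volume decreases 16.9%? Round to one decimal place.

-25.0%

Total contribution margin = 73,270 × $40.26 = $2,949,850.20.
EBIT = $2,949,850.20 − $954,300 = $1,995,550.20.
So DOL = total CM / EBIT = $2,949,850.20 / $1,995,550.20 = 1.4782.
So EBIT moves 1.4782 × (-16.9%) = -25.0%.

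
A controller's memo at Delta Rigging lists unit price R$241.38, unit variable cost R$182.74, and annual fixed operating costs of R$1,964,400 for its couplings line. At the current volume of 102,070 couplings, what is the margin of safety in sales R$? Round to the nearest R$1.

R$16,551,591

Unit CM = price − variable cost = R$241.38 − R$182.74 = R$58.64. Break-even units = R$1,964,400 ÷ R$58.64 = 33,499.32; break-even revenue = 33,499.32 × R$241.38 = R$8,086,065.35.
Current sales = 102,070 × R$241.38 = R$24,637,656.60.
Margin of safety = R$24,637,656.60 − R$8,086,065.35 = R$16,551,591.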